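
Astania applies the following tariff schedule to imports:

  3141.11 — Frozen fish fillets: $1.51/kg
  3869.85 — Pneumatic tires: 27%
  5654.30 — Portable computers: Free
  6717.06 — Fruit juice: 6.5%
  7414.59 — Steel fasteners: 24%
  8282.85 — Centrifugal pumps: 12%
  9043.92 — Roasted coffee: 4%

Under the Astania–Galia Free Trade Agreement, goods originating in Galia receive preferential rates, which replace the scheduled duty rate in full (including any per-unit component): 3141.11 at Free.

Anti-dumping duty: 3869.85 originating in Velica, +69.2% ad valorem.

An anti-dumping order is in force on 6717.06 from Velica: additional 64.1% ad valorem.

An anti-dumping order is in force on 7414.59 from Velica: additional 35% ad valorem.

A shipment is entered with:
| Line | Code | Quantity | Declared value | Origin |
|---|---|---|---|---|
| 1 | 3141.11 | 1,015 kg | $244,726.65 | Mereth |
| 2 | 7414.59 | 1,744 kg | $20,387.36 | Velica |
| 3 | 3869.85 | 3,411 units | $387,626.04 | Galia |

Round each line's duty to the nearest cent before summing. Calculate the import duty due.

Line 1 (3141.11, Mereth, 1,015 kg, $244,726.65):
Base rate for 3141.11 is $1.51/kg.
3141.11 has an FTA preferential rate, but origin Mereth is not Galia; base rate stands.
Duty = 1,015 × $1.51 = $1,532.65.
Line 2 (7414.59, Velica, 1,744 kg, $20,387.36):
Base rate for 7414.59 is 24%.
Additional duty on 7414.59 from Velica: +35%. Applied ad valorem rate: 24% + 35% = 59%.
Duty = $20,387.36 × 59% = $12,028.54.
Line 3 (3869.85, Galia, 3,411 units, $387,626.04):
Base rate for 3869.85 is 27%.
Origin Galia is the FTA partner but 3869.85 is not on the preference list; base rate stands.
The additional-duty order on 3869.85 targets Velica, not Galia; it does not apply.
Duty = $387,626.04 × 27% = $104,659.03.
Total = $1,532.65 + $12,028.54 + $104,659.03 = $118,220.22.

$118,220.22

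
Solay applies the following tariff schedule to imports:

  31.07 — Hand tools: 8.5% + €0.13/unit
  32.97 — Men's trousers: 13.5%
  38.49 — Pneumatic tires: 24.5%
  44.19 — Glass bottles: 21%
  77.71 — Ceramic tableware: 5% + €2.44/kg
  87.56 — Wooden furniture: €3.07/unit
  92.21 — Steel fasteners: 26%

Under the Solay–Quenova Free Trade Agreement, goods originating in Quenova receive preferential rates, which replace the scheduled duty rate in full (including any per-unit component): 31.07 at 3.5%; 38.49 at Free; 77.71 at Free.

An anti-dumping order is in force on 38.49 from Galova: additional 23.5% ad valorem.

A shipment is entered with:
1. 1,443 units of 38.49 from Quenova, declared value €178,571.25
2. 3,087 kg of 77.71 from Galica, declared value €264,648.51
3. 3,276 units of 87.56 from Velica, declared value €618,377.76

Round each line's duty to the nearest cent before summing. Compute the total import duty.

Line 1 (38.49, Quenova, 1,443 units, €178,571.25):
Base rate for 38.49 is 24.5%.
Origin Quenova qualifies under the Solay–Quenova agreement and 38.49 is covered: preferential rate Free applies instead.
The additional-duty order on 38.49 targets Galova, not Quenova; it does not apply.
Duty = €178,571.25 × 0% = €0.00.
Line 2 (77.71, Galica, 3,087 kg, €264,648.51):
Base rate for 77.71 is 5% + €2.44/kg.
77.71 has an FTA preferential rate, but origin Galica is not Quenova; base rate stands.
Duty = €264,648.51 × 5% + 3,087 × €2.44 = €20,764.71.
Line 3 (87.56, Velica, 3,276 units, €618,377.76):
Base rate for 87.56 is €3.07/unit.
Duty = 3,276 × €3.07 = €10,057.32.
Total = €0.00 + €20,764.71 + €10,057.32 = €30,822.03.

€30,822.03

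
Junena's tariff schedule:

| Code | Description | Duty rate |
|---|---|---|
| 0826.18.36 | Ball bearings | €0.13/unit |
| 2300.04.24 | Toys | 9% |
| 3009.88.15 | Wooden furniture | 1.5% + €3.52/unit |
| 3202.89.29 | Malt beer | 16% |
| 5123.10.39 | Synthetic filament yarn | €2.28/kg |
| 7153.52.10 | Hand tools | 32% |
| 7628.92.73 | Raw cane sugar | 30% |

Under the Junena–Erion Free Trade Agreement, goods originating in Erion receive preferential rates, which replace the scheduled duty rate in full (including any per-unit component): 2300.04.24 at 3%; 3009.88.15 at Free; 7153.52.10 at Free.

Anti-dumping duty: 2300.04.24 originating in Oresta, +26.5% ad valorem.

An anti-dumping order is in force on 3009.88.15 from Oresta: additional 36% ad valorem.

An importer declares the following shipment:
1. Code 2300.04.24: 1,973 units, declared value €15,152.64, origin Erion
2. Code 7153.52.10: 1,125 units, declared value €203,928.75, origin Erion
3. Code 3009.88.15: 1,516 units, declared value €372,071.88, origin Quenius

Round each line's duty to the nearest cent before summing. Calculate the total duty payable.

€11,371.98

Line 1 (2300.04.24, Erion, 1,973 units, €15,152.64):
Base rate for 2300.04.24 is 9%.
Origin Erion qualifies under the Junena–Erion agreement and 2300.04.24 is covered: preferential rate 3% applies instead.
The additional-duty order on 2300.04.24 targets Oresta, not Erion; it does not apply.
Duty = €15,152.64 × 3% = €454.58.
Line 2 (7153.52.10, Erion, 1,125 units, €203,928.75):
Base rate for 7153.52.10 is 32%.
Origin Erion qualifies under the Junena–Erion agreement and 7153.52.10 is covered: preferential rate Free applies instead.
Duty = €203,928.75 × 0% = €0.00.
Line 3 (3009.88.15, Quenius, 1,516 units, €372,071.88):
Base rate for 3009.88.15 is 1.5% + €3.52/unit.
3009.88.15 has an FTA preferential rate, but origin Quenius is not Erion; base rate stands.
The additional-duty order on 3009.88.15 targets Oresta, not Quenius; it does not apply.
Duty = €372,071.88 × 1.5% + 1,516 × €3.52 = €10,917.40.
Total = €454.58 + €0.00 + €10,917.40 = €11,371.98.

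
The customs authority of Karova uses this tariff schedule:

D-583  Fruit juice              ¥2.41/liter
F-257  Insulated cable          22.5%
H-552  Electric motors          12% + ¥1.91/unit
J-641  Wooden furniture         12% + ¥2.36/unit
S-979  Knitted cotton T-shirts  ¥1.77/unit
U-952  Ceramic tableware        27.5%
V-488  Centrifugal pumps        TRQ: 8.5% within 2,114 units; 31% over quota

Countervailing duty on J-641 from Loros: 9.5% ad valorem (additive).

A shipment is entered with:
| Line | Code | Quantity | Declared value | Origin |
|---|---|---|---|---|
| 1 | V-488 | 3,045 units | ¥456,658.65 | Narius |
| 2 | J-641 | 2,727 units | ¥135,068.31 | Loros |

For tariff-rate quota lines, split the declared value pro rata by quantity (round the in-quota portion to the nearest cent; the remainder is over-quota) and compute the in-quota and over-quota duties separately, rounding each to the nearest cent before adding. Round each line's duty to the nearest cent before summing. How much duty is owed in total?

Line 1 (V-488, Narius, 3,045 units, ¥456,658.65):
Code V-488 is under a tariff-rate quota (threshold 2,114 units). In-quota: 2,114 units at 8.5%; over-quota: 931 units at 31%.
Pro-rata value split: in-quota = ¥456,658.65 × 2,114/3,045 = ¥317,036.58; over-quota = ¥456,658.65 − ¥317,036.58 = ¥139,622.07.
In-quota duty = ¥317,036.58 × 8.5% = ¥26,948.11. Over-quota duty = ¥139,622.07 × 31% = ¥43,282.84.
Line duty = ¥26,948.11 + ¥43,282.84 = ¥70,230.95.
Line 2 (J-641, Loros, 2,727 units, ¥135,068.31):
Base rate for J-641 is 12% + ¥2.36/unit.
Additional duty on J-641 from Loros: +9.5%. Applied ad valorem rate: 12% + 9.5% = 21.5%.
Duty = ¥135,068.31 × 21.5% + 2,727 × ¥2.36 = ¥35,475.41.
Total = ¥70,230.95 + ¥35,475.41 = ¥105,706.36.

¥105,706.36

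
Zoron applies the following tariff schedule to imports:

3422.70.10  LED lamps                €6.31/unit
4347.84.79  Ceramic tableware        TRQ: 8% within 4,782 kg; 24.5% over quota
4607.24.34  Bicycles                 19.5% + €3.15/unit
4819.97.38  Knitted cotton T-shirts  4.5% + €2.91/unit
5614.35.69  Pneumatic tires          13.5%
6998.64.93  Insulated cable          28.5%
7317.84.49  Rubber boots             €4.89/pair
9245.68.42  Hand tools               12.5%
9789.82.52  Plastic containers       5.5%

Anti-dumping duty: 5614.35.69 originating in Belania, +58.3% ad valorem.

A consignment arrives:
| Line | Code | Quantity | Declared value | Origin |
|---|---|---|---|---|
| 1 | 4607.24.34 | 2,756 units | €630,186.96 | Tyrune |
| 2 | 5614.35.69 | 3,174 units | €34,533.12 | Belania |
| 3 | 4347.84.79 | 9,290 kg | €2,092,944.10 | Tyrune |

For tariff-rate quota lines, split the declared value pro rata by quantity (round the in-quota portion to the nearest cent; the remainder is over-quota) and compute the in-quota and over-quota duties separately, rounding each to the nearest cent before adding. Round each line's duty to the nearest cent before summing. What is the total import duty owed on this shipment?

€491,373.37

Line 1 (4607.24.34, Tyrune, 2,756 units, €630,186.96):
Base rate for 4607.24.34 is 19.5% + €3.15/unit.
Duty = €630,186.96 × 19.5% + 2,756 × €3.15 = €131,567.86.
Line 2 (5614.35.69, Belania, 3,174 units, €34,533.12):
Base rate for 5614.35.69 is 13.5%.
Additional duty on 5614.35.69 from Belania: +58.3%. Applied ad valorem rate: 13.5% + 58.3% = 71.8%.
Duty = €34,533.12 × 71.8% = €24,794.78.
Line 3 (4347.84.79, Tyrune, 9,290 kg, €2,092,944.10):
Code 4347.84.79 is under a tariff-rate quota (threshold 4,782 kg). In-quota: 4,782 kg at 8%; over-quota: 4,508 kg at 24.5%.
Pro-rata value split: in-quota = €2,092,944.10 × 4,782/9,290 = €1,077,336.78; over-quota = €2,092,944.10 − €1,077,336.78 = €1,015,607.32.
In-quota duty = €1,077,336.78 × 8% = €86,186.94. Over-quota duty = €1,015,607.32 × 24.5% = €248,823.79.
Line duty = €86,186.94 + €248,823.79 = €335,010.73.
Total = €131,567.86 + €24,794.78 + €335,010.73 = €491,373.37.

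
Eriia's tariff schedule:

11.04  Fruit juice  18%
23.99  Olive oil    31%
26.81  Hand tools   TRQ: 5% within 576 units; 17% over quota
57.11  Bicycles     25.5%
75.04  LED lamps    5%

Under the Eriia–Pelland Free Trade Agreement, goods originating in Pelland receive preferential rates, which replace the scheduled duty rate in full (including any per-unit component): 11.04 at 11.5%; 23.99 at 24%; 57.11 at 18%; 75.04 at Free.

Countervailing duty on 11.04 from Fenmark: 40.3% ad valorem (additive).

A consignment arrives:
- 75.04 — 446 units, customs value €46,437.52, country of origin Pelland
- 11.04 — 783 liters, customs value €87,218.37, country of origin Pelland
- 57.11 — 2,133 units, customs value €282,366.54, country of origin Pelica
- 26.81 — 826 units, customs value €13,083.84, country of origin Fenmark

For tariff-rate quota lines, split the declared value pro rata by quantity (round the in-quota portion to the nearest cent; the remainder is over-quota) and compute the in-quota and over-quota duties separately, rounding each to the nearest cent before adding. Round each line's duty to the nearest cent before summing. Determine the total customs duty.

€83,162.97

Line 1 (75.04, Pelland, 446 units, €46,437.52):
Base rate for 75.04 is 5%.
Origin Pelland qualifies under the Eriia–Pelland agreement and 75.04 is covered: preferential rate Free applies instead.
Duty = €46,437.52 × 0% = €0.00.
Line 2 (11.04, Pelland, 783 liters, €87,218.37):
Base rate for 11.04 is 18%.
Origin Pelland qualifies under the Eriia–Pelland agreement and 11.04 is covered: preferential rate 11.5% applies instead.
The additional-duty order on 11.04 targets Fenmark, not Pelland; it does not apply.
Duty = €87,218.37 × 11.5% = €10,030.11.
Line 3 (57.11, Pelica, 2,133 units, €282,366.54):
Base rate for 57.11 is 25.5%.
57.11 has an FTA preferential rate, but origin Pelica is not Pelland; base rate stands.
Duty = €282,366.54 × 25.5% = €72,003.47.
Line 4 (26.81, Fenmark, 826 units, €13,083.84):
Code 26.81 is under a tariff-rate quota (threshold 576 units). In-quota: 576 units at 5%; over-quota: 250 units at 17%.
Pro-rata value split: in-quota = €13,083.84 × 576/826 = €9,123.84; over-quota = €13,083.84 − €9,123.84 = €3,960.00.
In-quota duty = €9,123.84 × 5% = €456.19. Over-quota duty = €3,960.00 × 17% = €673.20.
Line duty = €456.19 + €673.20 = €1,129.39.
Total = €0.00 + €10,030.11 + €72,003.47 + €1,129.39 = €83,162.97.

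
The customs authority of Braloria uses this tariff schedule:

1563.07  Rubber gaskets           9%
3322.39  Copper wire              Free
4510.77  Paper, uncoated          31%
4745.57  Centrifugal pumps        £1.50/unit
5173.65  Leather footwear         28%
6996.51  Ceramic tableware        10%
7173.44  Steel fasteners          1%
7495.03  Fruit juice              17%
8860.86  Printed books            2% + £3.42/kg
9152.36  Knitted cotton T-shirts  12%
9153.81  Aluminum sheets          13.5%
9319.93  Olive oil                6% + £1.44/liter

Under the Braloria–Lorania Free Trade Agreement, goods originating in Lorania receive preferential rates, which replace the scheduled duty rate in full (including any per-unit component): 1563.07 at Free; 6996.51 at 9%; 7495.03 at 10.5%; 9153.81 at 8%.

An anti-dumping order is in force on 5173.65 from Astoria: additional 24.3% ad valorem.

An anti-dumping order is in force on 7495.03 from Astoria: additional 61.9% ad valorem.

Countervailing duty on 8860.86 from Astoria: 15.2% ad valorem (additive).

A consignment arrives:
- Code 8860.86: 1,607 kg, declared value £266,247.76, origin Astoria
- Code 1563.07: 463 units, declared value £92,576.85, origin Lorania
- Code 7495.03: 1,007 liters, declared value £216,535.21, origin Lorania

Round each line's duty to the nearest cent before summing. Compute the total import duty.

Line 1 (8860.86, Astoria, 1,607 kg, £266,247.76):
Base rate for 8860.86 is 2% + £3.42/kg.
Additional duty on 8860.86 from Astoria: +15.2%. Applied ad valorem rate: 2% + 15.2% = 17.2%.
Duty = £266,247.76 × 17.2% + 1,607 × £3.42 = £51,290.55.
Line 2 (1563.07, Lorania, 463 units, £92,576.85):
Base rate for 1563.07 is 9%.
Origin Lorania qualifies under the Braloria–Lorania agreement and 1563.07 is covered: preferential rate Free applies instead.
Duty = £92,576.85 × 0% = £0.00.
Line 3 (7495.03, Lorania, 1,007 liters, £216,535.21):
Base rate for 7495.03 is 17%.
Origin Lorania qualifies under the Braloria–Lorania agreement and 7495.03 is covered: preferential rate 10.5% applies instead.
The additional-duty order on 7495.03 targets Astoria, not Lorania; it does not apply.
Duty = £216,535.21 × 10.5% = £22,736.20.
Total = £51,290.55 + £0.00 + £22,736.20 = £74,026.75.

£74,026.75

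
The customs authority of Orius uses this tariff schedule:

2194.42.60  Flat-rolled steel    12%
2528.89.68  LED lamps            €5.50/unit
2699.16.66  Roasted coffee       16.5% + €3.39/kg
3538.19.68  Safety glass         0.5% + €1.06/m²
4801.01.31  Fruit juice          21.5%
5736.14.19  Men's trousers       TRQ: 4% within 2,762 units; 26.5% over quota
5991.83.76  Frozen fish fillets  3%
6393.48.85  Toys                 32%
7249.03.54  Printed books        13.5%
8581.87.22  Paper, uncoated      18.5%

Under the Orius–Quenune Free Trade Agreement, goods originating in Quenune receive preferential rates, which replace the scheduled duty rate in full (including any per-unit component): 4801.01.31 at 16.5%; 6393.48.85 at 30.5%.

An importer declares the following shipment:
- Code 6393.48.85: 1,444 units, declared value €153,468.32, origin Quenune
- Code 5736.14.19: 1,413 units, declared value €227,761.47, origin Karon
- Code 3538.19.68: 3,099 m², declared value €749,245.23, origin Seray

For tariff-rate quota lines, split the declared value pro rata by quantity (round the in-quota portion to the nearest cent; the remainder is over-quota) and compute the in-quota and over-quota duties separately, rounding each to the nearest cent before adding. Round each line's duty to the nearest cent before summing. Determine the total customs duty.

€62,949.47

Line 1 (6393.48.85, Quenune, 1,444 units, €153,468.32):
Base rate for 6393.48.85 is 32%.
Origin Quenune qualifies under the Orius–Quenune agreement and 6393.48.85 is covered: preferential rate 30.5% applies instead.
Duty = €153,468.32 × 30.5% = €46,807.84.
Line 2 (5736.14.19, Karon, 1,413 units, €227,761.47):
Code 5736.14.19 is under a tariff-rate quota (threshold 2,762 units). Quantity 1,413 units is within the quota, so the in-quota rate 4% applies to the full value.
Duty = €227,761.47 × 4% = €9,110.46.
Line 3 (3538.19.68, Seray, 3,099 m², €749,245.23):
Base rate for 3538.19.68 is 0.5% + €1.06/m².
Duty = €749,245.23 × 0.5% + 3,099 × €1.06 = €7,031.17.
Total = €46,807.84 + €9,110.46 + €7,031.17 = €62,949.47.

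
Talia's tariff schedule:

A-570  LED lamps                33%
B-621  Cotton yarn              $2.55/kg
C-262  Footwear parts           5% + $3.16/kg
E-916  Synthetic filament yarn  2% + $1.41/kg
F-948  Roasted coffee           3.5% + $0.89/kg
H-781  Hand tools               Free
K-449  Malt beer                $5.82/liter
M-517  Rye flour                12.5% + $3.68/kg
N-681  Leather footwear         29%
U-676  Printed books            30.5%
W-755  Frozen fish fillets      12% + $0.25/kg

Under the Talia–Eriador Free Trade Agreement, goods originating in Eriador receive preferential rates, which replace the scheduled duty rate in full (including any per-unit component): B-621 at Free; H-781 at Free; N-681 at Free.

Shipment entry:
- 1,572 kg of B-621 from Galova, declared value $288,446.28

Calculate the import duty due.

$4,008.60

Line 1 (B-621, Galova, 1,572 kg, $288,446.28):
Base rate for B-621 is $2.55/kg.
B-621 has an FTA preferential rate, but origin Galova is not Eriador; base rate stands.
Duty = 1,572 × $2.55 = $4,008.60.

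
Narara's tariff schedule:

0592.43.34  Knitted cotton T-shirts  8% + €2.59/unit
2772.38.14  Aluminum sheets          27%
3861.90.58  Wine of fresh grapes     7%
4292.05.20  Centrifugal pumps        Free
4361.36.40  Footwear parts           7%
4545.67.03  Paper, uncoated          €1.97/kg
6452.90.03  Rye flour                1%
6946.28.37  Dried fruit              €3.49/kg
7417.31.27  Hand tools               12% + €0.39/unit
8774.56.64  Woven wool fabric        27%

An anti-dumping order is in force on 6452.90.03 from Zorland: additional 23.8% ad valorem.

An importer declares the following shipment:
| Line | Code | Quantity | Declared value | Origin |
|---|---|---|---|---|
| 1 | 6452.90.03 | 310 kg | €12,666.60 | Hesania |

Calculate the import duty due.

Line 1 (6452.90.03, Hesania, 310 kg, €12,666.60):
Base rate for 6452.90.03 is 1%.
The additional-duty order on 6452.90.03 targets Zorland, not Hesania; it does not apply.
Duty = €12,666.60 × 1% = €126.67.

€126.67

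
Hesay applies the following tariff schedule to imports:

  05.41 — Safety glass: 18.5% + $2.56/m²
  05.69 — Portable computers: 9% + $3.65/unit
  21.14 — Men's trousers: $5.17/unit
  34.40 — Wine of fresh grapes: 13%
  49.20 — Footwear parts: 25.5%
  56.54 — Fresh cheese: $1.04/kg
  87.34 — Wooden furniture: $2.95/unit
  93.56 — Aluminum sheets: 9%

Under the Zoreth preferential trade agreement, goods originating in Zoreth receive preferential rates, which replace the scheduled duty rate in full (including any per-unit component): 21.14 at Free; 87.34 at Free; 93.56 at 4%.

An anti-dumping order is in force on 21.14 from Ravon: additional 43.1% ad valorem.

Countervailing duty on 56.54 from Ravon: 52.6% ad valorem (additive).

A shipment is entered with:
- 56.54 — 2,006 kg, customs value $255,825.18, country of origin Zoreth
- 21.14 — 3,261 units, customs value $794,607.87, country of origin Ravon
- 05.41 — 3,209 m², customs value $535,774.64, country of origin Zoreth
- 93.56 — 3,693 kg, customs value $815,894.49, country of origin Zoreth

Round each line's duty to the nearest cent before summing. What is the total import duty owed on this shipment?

Line 1 (56.54, Zoreth, 2,006 kg, $255,825.18):
Base rate for 56.54 is $1.04/kg.
Origin Zoreth is the FTA partner but 56.54 is not on the preference list; base rate stands.
The additional-duty order on 56.54 targets Ravon, not Zoreth; it does not apply.
Duty = 2,006 × $1.04 = $2,086.24.
Line 2 (21.14, Ravon, 3,261 units, $794,607.87):
Base rate for 21.14 is $5.17/unit.
21.14 has an FTA preferential rate, but origin Ravon is not Zoreth; base rate stands.
Additional duty on 21.14 from Ravon: +43.1% ad valorem. Applied ad valorem rate = 43.1%.
Duty = $794,607.87 × 43.1% + 3,261 × $5.17 = $359,335.36.
Line 3 (05.41, Zoreth, 3,209 m², $535,774.64):
Base rate for 05.41 is 18.5% + $2.56/m².
Origin Zoreth is the FTA partner but 05.41 is not on the preference list; base rate stands.
Duty = $535,774.64 × 18.5% + 3,209 × $2.56 = $107,333.35.
Line 4 (93.56, Zoreth, 3,693 kg, $815,894.49):
Base rate for 93.56 is 9%.
Origin Zoreth qualifies under the Hesay–Zoreth agreement and 93.56 is covered: preferential rate 4% applies instead.
Duty = $815,894.49 × 4% = $32,635.78.
Total = $2,086.24 + $359,335.36 + $107,333.35 + $32,635.78 = $501,390.73.

$501,390.73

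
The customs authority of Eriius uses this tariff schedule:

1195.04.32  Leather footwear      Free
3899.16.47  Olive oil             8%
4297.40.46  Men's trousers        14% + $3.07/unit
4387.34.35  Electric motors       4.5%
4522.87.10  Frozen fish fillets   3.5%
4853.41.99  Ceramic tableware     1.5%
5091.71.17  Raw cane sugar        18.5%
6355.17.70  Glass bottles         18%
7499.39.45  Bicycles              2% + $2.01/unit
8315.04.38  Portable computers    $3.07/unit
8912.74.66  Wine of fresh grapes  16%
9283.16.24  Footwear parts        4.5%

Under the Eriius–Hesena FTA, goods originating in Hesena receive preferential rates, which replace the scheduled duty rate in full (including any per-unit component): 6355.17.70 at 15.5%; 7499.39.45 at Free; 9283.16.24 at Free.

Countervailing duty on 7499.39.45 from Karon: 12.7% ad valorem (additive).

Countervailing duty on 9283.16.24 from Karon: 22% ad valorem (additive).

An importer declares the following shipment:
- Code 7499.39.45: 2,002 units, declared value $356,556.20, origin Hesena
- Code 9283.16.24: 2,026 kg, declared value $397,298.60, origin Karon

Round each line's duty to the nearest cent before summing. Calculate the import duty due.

Line 1 (7499.39.45, Hesena, 2,002 units, $356,556.20):
Base rate for 7499.39.45 is 2% + $2.01/unit.
Origin Hesena qualifies under the Eriius–Hesena agreement and 7499.39.45 is covered: preferential rate Free applies instead.
The additional-duty order on 7499.39.45 targets Karon, not Hesena; it does not apply.
Duty = $356,556.20 × 0% = $0.00.
Line 2 (9283.16.24, Karon, 2,026 kg, $397,298.60):
Base rate for 9283.16.24 is 4.5%.
9283.16.24 has an FTA preferential rate, but origin Karon is not Hesena; base rate stands.
Additional duty on 9283.16.24 from Karon: +22%. Applied ad valorem rate: 4.5% + 22% = 26.5%.
Duty = $397,298.60 × 26.5% = $105,284.13.
Total = $0.00 + $105,284.13 = $105,284.13.

$105,284.13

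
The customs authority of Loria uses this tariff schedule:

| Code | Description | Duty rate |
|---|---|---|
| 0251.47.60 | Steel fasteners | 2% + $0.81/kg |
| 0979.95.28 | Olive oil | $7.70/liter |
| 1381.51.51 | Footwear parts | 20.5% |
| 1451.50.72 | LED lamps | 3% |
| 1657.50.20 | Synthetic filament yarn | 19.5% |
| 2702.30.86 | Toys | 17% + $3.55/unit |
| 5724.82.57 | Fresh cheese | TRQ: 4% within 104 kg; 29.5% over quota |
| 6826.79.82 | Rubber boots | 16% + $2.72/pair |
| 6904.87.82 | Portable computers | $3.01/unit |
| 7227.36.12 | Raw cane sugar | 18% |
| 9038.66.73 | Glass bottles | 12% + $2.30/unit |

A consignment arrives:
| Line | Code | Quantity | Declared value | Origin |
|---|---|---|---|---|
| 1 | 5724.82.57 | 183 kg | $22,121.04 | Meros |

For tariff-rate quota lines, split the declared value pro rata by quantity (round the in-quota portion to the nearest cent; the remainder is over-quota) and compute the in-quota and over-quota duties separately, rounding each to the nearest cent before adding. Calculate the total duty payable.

Line 1 (5724.82.57, Meros, 183 kg, $22,121.04):
Code 5724.82.57 is under a tariff-rate quota (threshold 104 kg). In-quota: 104 kg at 4%; over-quota: 79 kg at 29.5%.
Pro-rata value split: in-quota = $22,121.04 × 104/183 = $12,571.52; over-quota = $22,121.04 − $12,571.52 = $9,549.52.
In-quota duty = $12,571.52 × 4% = $502.86. Over-quota duty = $9,549.52 × 29.5% = $2,817.11.
Line duty = $502.86 + $2,817.11 = $3,319.97.

$3,319.97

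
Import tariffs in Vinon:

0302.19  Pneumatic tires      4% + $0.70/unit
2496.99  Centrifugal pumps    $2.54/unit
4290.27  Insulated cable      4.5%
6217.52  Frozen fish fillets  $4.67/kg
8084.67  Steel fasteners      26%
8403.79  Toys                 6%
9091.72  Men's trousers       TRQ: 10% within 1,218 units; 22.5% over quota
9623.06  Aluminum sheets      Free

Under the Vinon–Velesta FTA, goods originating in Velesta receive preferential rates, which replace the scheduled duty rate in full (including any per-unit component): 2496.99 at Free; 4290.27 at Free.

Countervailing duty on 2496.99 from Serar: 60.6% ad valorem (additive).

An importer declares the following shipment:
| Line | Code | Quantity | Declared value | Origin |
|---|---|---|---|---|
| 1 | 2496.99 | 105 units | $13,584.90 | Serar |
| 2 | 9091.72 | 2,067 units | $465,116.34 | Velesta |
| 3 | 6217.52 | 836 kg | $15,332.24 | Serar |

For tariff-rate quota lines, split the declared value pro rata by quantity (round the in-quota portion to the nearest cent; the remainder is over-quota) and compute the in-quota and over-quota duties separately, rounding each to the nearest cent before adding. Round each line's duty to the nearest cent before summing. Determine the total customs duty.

Line 1 (2496.99, Serar, 105 units, $13,584.90):
Base rate for 2496.99 is $2.54/unit.
2496.99 has an FTA preferential rate, but origin Serar is not Velesta; base rate stands.
Additional duty on 2496.99 from Serar: +60.6% ad valorem. Applied ad valorem rate = 60.6%.
Duty = $13,584.90 × 60.6% + 105 × $2.54 = $8,499.15.
Line 2 (9091.72, Velesta, 2,067 units, $465,116.34):
Code 9091.72 is under a tariff-rate quota (threshold 1,218 units). In-quota: 1,218 units at 10%; over-quota: 849 units at 22.5%.
Pro-rata value split: in-quota = $465,116.34 × 1,218/2,067 = $274,074.36; over-quota = $465,116.34 − $274,074.36 = $191,041.98.
In-quota duty = $274,074.36 × 10% = $27,407.44. Over-quota duty = $191,041.98 × 22.5% = $42,984.45.
Line duty = $27,407.44 + $42,984.45 = $70,391.89.
Line 3 (6217.52, Serar, 836 kg, $15,332.24):
Base rate for 6217.52 is $4.67/kg.
Duty = 836 × $4.67 = $3,904.12.
Total = $8,499.15 + $70,391.89 + $3,904.12 = $82,795.16.

$82,795.16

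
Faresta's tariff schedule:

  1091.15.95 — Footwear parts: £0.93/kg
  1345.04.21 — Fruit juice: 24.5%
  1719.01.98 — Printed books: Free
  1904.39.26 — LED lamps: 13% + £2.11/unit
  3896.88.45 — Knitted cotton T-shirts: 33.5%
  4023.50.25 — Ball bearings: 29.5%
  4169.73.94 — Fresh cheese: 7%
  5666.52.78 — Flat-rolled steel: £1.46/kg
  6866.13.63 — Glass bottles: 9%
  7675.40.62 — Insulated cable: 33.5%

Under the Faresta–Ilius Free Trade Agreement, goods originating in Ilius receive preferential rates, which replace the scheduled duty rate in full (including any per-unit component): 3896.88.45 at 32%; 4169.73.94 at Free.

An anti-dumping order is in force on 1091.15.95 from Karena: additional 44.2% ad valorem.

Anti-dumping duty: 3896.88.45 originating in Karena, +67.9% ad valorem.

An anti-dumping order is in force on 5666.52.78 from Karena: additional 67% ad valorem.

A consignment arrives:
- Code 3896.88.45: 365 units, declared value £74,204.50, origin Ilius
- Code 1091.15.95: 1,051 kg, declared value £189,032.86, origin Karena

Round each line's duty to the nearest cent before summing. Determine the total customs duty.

Line 1 (3896.88.45, Ilius, 365 units, £74,204.50):
Base rate for 3896.88.45 is 33.5%.
Origin Ilius qualifies under the Faresta–Ilius agreement and 3896.88.45 is covered: preferential rate 32% applies instead.
The additional-duty order on 3896.88.45 targets Karena, not Ilius; it does not apply.
Duty = £74,204.50 × 32% = £23,745.44.
Line 2 (1091.15.95, Karena, 1,051 kg, £189,032.86):
Base rate for 1091.15.95 is £0.93/kg.
Additional duty on 1091.15.95 from Karena: +44.2% ad valorem. Applied ad valorem rate = 44.2%.
Duty = £189,032.86 × 44.2% + 1,051 × £0.93 = £84,529.95.
Total = £23,745.44 + £84,529.95 = £108,275.39.

£108,275.39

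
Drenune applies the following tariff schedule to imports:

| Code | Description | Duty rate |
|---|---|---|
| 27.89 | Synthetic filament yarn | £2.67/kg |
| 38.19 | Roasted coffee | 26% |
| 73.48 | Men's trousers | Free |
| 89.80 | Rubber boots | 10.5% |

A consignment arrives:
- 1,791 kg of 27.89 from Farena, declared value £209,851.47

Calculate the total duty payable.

£4,781.97

Line 1 (27.89, Farena, 1,791 kg, £209,851.47):
Base rate for 27.89 is £2.67/kg.
Duty = 1,791 × £2.67 = £4,781.97.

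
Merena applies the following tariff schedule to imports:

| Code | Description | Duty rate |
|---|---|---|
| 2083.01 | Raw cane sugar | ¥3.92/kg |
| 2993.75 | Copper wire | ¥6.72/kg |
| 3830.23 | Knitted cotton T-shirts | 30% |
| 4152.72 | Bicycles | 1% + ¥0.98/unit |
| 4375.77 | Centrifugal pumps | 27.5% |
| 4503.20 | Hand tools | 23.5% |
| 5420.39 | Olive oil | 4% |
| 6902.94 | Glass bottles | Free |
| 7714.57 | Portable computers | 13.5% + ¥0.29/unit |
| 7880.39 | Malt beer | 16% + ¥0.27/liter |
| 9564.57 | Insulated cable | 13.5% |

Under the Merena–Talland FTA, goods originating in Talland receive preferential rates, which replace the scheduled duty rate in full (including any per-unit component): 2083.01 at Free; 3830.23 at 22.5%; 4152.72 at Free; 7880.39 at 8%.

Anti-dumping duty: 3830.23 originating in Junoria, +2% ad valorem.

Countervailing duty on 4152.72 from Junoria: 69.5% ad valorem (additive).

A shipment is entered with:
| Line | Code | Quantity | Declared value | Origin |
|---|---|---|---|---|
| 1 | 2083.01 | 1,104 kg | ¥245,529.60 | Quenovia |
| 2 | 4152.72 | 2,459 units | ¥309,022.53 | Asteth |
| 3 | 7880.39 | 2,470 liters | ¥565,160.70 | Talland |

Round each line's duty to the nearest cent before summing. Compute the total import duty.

Line 1 (2083.01, Quenovia, 1,104 kg, ¥245,529.60):
Base rate for 2083.01 is ¥3.92/kg.
2083.01 has an FTA preferential rate, but origin Quenovia is not Talland; base rate stands.
Duty = 1,104 × ¥3.92 = ¥4,327.68.
Line 2 (4152.72, Asteth, 2,459 units, ¥309,022.53):
Base rate for 4152.72 is 1% + ¥0.98/unit.
4152.72 has an FTA preferential rate, but origin Asteth is not Talland; base rate stands.
The additional-duty order on 4152.72 targets Junoria, not Asteth; it does not apply.
Duty = ¥309,022.53 × 1% + 2,459 × ¥0.98 = ¥5,500.05.
Line 3 (7880.39, Talland, 2,470 liters, ¥565,160.70):
Base rate for 7880.39 is 16% + ¥0.27/liter.
Origin Talland qualifies under the Merena–Talland agreement and 7880.39 is covered: preferential rate 8% applies instead.
Duty = ¥565,160.70 × 8% = ¥45,212.86.
Total = ¥4,327.68 + ¥5,500.05 + ¥45,212.86 = ¥55,040.59.

¥55,040.59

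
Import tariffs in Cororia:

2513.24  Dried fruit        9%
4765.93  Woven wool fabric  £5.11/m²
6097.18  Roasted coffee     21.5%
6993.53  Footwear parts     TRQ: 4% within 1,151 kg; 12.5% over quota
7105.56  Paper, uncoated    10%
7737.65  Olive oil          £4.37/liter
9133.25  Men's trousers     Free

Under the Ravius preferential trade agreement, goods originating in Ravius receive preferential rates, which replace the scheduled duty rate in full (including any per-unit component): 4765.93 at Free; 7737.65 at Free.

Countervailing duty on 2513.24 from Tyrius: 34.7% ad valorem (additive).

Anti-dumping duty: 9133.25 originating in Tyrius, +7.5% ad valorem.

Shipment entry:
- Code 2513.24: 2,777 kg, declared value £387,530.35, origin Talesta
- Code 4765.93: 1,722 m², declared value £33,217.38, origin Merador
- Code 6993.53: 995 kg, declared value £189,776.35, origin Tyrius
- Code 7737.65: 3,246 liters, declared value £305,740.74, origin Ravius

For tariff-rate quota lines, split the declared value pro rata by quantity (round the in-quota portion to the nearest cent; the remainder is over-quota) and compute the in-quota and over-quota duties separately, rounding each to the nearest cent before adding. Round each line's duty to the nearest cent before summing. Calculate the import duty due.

Line 1 (2513.24, Talesta, 2,777 kg, £387,530.35):
Base rate for 2513.24 is 9%.
The additional-duty order on 2513.24 targets Tyrius, not Talesta; it does not apply.
Duty = £387,530.35 × 9% = £34,877.73.
Line 2 (4765.93, Merador, 1,722 m², £33,217.38):
Base rate for 4765.93 is £5.11/m².
4765.93 has an FTA preferential rate, but origin Merador is not Ravius; base rate stands.
Duty = 1,722 × £5.11 = £8,799.42.
Line 3 (6993.53, Tyrius, 995 kg, £189,776.35):
Code 6993.53 is under a tariff-rate quota (threshold 1,151 kg). Quantity 995 kg is within the quota, so the in-quota rate 4% applies to the full value.
Duty = £189,776.35 × 4% = £7,591.05.
Line 4 (7737.65, Ravius, 3,246 liters, £305,740.74):
Base rate for 7737.65 is £4.37/liter.
Origin Ravius qualifies under the Cororia–Ravius agreement and 7737.65 is covered: preferential rate Free applies instead.
Duty = £305,740.74 × 0% = £0.00.
Total = £34,877.73 + £8,799.42 + £7,591.05 + £0.00 = £51,268.20.

£51,268.20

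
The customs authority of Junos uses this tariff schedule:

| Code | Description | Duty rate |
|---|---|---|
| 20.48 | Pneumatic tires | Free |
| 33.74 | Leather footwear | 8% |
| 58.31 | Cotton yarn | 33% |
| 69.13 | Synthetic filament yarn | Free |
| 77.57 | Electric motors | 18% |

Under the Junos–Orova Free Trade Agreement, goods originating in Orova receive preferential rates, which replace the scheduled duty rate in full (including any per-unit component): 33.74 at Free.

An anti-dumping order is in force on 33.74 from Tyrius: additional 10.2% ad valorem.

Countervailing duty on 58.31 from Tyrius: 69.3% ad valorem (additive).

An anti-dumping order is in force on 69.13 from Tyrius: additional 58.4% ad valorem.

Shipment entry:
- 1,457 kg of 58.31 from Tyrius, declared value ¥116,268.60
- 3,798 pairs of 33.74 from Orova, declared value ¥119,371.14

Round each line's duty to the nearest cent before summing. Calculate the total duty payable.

Line 1 (58.31, Tyrius, 1,457 kg, ¥116,268.60):
Base rate for 58.31 is 33%.
Additional duty on 58.31 from Tyrius: +69.3%. Applied ad valorem rate: 33% + 69.3% = 102.3%.
Duty = ¥116,268.60 × 102.3% = ¥118,942.78.
Line 2 (33.74, Orova, 3,798 pairs, ¥119,371.14):
Base rate for 33.74 is 8%.
Origin Orova qualifies under the Junos–Orova agreement and 33.74 is covered: preferential rate Free applies instead.
The additional-duty order on 33.74 targets Tyrius, not Orova; it does not apply.
Duty = ¥119,371.14 × 0% = ¥0.00.
Total = ¥118,942.78 + ¥0.00 = ¥118,942.78.

¥118,942.78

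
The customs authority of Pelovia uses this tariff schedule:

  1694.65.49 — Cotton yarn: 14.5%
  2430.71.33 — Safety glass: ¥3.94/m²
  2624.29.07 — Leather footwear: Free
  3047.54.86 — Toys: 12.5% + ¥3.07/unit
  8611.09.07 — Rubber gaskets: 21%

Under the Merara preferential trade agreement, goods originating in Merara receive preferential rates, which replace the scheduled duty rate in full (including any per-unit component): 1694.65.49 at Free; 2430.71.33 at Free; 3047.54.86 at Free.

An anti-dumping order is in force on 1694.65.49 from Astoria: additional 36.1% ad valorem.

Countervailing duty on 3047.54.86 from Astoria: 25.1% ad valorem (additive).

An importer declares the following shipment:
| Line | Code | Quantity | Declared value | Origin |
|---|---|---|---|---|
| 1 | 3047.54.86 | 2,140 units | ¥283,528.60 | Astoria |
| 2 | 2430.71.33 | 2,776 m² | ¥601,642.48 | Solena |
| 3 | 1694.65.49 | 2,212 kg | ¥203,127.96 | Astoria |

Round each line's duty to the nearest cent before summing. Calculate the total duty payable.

Line 1 (3047.54.86, Astoria, 2,140 units, ¥283,528.60):
Base rate for 3047.54.86 is 12.5% + ¥3.07/unit.
3047.54.86 has an FTA preferential rate, but origin Astoria is not Merara; base rate stands.
Additional duty on 3047.54.86 from Astoria: +25.1%. Applied ad valorem rate: 12.5% + 25.1% = 37.6%.
Duty = ¥283,528.60 × 37.6% + 2,140 × ¥3.07 = ¥113,176.55.
Line 2 (2430.71.33, Solena, 2,776 m², ¥601,642.48):
Base rate for 2430.71.33 is ¥3.94/m².
2430.71.33 has an FTA preferential rate, but origin Solena is not Merara; base rate stands.
Duty = 2,776 × ¥3.94 = ¥10,937.44.
Line 3 (1694.65.49, Astoria, 2,212 kg, ¥203,127.96):
Base rate for 1694.65.49 is 14.5%.
1694.65.49 has an FTA preferential rate, but origin Astoria is not Merara; base rate stands.
Additional duty on 1694.65.49 from Astoria: +36.1%. Applied ad valorem rate: 14.5% + 36.1% = 50.6%.
Duty = ¥203,127.96 × 50.6% = ¥102,782.75.
Total = ¥113,176.55 + ¥10,937.44 + ¥102,782.75 = ¥226,896.74.

¥226,896.74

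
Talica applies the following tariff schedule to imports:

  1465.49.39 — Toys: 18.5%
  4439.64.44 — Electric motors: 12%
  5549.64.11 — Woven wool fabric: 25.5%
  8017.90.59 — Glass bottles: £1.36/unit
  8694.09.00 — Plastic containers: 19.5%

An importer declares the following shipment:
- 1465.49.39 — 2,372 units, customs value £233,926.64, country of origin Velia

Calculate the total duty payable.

Line 1 (1465.49.39, Velia, 2,372 units, £233,926.64):
Base rate for 1465.49.39 is 18.5%.
Duty = £233,926.64 × 18.5% = £43,276.43.

£43,276.43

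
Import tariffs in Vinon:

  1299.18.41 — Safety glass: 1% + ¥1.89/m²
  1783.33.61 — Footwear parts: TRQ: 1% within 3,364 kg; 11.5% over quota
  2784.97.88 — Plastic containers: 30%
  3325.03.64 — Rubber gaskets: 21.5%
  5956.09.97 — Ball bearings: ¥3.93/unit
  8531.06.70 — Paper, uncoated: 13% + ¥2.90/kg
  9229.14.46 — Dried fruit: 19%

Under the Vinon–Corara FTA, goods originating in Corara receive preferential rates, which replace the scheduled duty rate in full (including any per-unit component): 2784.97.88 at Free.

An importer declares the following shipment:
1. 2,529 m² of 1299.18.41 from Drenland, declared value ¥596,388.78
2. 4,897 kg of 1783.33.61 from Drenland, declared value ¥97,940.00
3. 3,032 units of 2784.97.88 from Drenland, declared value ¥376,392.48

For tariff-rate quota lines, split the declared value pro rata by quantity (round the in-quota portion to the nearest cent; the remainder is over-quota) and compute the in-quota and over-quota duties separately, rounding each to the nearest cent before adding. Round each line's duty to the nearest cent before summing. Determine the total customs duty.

¥127,860.14

Line 1 (1299.18.41, Drenland, 2,529 m², ¥596,388.78):
Base rate for 1299.18.41 is 1% + ¥1.89/m².
Duty = ¥596,388.78 × 1% + 2,529 × ¥1.89 = ¥10,743.70.
Line 2 (1783.33.61, Drenland, 4,897 kg, ¥97,940.00):
Code 1783.33.61 is under a tariff-rate quota (threshold 3,364 kg). In-quota: 3,364 kg at 1%; over-quota: 1,533 kg at 11.5%.
Pro-rata value split: in-quota = ¥97,940.00 × 3,364/4,897 = ¥67,280.00; over-quota = ¥97,940.00 − ¥67,280.00 = ¥30,660.00.
In-quota duty = ¥67,280.00 × 1% = ¥672.80. Over-quota duty = ¥30,660.00 × 11.5% = ¥3,525.90.
Line duty = ¥672.80 + ¥3,525.90 = ¥4,198.70.
Line 3 (2784.97.88, Drenland, 3,032 units, ¥376,392.48):
Base rate for 2784.97.88 is 30%.
2784.97.88 has an FTA preferential rate, but origin Drenland is not Corara; base rate stands.
Duty = ¥376,392.48 × 30% = ¥112,917.74.
Total = ¥10,743.70 + ¥4,198.70 + ¥112,917.74 = ¥127,860.14.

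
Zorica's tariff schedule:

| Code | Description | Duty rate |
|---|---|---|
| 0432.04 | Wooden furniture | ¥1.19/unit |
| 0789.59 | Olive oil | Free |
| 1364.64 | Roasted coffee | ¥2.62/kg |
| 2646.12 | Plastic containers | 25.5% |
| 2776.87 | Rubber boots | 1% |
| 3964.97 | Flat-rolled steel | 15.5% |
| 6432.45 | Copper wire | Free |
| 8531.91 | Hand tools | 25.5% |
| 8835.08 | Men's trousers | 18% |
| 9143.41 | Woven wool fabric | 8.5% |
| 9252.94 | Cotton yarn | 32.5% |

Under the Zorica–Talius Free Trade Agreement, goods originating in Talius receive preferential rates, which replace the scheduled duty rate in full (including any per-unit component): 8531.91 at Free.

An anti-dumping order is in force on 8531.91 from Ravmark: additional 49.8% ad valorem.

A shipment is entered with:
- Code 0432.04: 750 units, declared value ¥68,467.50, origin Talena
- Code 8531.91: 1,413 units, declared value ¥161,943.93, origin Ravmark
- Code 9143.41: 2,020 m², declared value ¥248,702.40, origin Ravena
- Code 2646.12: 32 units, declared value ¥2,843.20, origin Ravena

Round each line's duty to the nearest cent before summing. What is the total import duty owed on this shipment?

Line 1 (0432.04, Talena, 750 units, ¥68,467.50):
Base rate for 0432.04 is ¥1.19/unit.
Duty = 750 × ¥1.19 = ¥892.50.
Line 2 (8531.91, Ravmark, 1,413 units, ¥161,943.93):
Base rate for 8531.91 is 25.5%.
8531.91 has an FTA preferential rate, but origin Ravmark is not Talius; base rate stands.
Additional duty on 8531.91 from Ravmark: +49.8%. Applied ad valorem rate: 25.5% + 49.8% = 75.3%.
Duty = ¥161,943.93 × 75.3% = ¥121,943.78.
Line 3 (9143.41, Ravena, 2,020 m², ¥248,702.40):
Base rate for 9143.41 is 8.5%.
Duty = ¥248,702.40 × 8.5% = ¥21,139.70.
Line 4 (2646.12, Ravena, 32 units, ¥2,843.20):
Base rate for 2646.12 is 25.5%.
Duty = ¥2,843.20 × 25.5% = ¥725.02.
Total = ¥892.50 + ¥121,943.78 + ¥21,139.70 + ¥725.02 = ¥144,701.00.

¥144,701.00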